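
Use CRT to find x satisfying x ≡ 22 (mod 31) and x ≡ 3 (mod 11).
146

Using Chinese Remainder Theorem:
M = 31 × 11 = 341
M1 = 11, M2 = 31
y1 = 11^(-1) mod 31 = 17
y2 = 31^(-1) mod 11 = 5
x = (22×11×17 + 3×31×5) mod 341 = 146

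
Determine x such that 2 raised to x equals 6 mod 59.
51

Baby-step giant-step with step n = ⌈√59⌉ = 8.
Baby steps 2^j mod 59 (j:value) for j=0..7: 0:1, 1:2, 2:4, 3:8, 4:16, 5:32, 6:5, 7:10.
Giant-step multiplier: 2^(-8) ≡ 2^(58-8) = 2^50 ≡ 3 (mod 59).
Giant steps γ_i = 6·3^i mod 59: γ_0=6, γ_1=18, γ_2=54, γ_3=44, γ_4=14, γ_5=42, γ_6=8 (in table at j=3).
x = i·n + j = 6·8 + 3 = 51.
Check: 2^51 ≡ 6 (mod 59).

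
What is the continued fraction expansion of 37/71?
[0; 1, 1, 11, 3]

Euclidean algorithm steps:
37 = 0 × 71 + 37
71 = 1 × 37 + 34
37 = 1 × 34 + 3
34 = 11 × 3 + 1
3 = 3 × 1 + 0
Continued fraction: [0; 1, 1, 11, 3]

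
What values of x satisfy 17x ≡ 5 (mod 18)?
x ≡ 13 (mod 18)

gcd(17, 18) = 1, which divides 5, so solutions exist.
Find 17^(-1) mod 18 by the extended Euclidean algorithm:
18 = 1 × 17 + 1  ⟹  1 = (1)·18 + (-1)·17
So (-1)·17 ≡ 1 (mod 18), i.e. 17^(-1) ≡ -1 ≡ 17 (mod 18).
x ≡ 17 × 5 = 85 ≡ 13 (mod 18).
Check: 17 × 13 = 221 ≡ 5 (mod 18).
Unique solution: x ≡ 13 (mod 18)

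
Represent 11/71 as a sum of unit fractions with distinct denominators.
1/7 + 1/83 + 1/41251

Greedy algorithm:
11/71: ceiling(71/11) = 7, use 1/7
6/497: ceiling(497/6) = 83, use 1/83
1/41251: ceiling(41251/1) = 41251, use 1/41251
Result: 11/71 = 1/7 + 1/83 + 1/41251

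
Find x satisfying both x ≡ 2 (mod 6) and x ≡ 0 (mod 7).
14

Using Chinese Remainder Theorem:
M = 6 × 7 = 42
M1 = 7, M2 = 6
y1 = 7^(-1) mod 6 = 1
y2 = 6^(-1) mod 7 = 6
x = (2×7×1 + 0×6×6) mod 42 = 14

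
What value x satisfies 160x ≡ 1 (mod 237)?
40

gcd(160, 237) = 1, so the inverse exists.
Extended Euclidean algorithm on (237, 160):
237 = 1 × 160 + 77  ⟹  77 = (1)·237 + (-1)·160
160 = 2 × 77 + 6  ⟹  6 = (-2)·237 + (3)·160
77 = 12 × 6 + 5  ⟹  5 = (25)·237 + (-37)·160
6 = 1 × 5 + 1  ⟹  1 = (-27)·237 + (40)·160
So (40)·160 ≡ 1 (mod 237), i.e. 160^(-1) ≡ 40 (mod 237).
Check: 160 × 40 = 6400 ≡ 1 (mod 237)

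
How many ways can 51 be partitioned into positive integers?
239943

p(n) counts ways to write n as a sum of positive integers (order ignored).
Euler's pentagonal recurrence: p(k) = p(k-1) + p(k-2) - p(k-5) - p(k-7) + p(k-12) + p(k-15) - ... (offsets j(3j∓1)/2, signs ++--, p(0)=1, p(<0)=0).
DP table for k = 0..50: p(0)=1, p(1)=1, p(2)=2, p(3)=3, p(4)=5, p(5)=7, p(6)=11, p(7)=15, p(8)=22, p(9)=30, p(10)=42, p(11)=56, p(12)=77, p(13)=101, p(14)=135, p(15)=176, p(16)=231, p(17)=297, p(18)=385, p(19)=490, p(20)=627, p(21)=792, p(22)=1002, p(23)=1255, p(24)=1575, p(25)=1958, p(26)=2436, p(27)=3010, p(28)=3718, p(29)=4565, p(30)=5604, p(31)=6842, p(32)=8349, p(33)=10143, p(34)=12310, p(35)=14883, p(36)=17977, p(37)=21637, p(38)=26015, p(39)=31185, p(40)=37338, p(41)=44583, p(42)=53174, p(43)=63261, p(44)=75175, p(45)=89134, p(46)=105558, p(47)=124754, p(48)=147273, p(49)=173525, p(50)=204226.
Final step: p(51) = p(50) + p(49) - p(46) - p(44) + p(39) + p(36) - p(29) - p(25) + p(16) + p(11) - p(0)
= 204226 + 173525 - 105558 - 75175 + 31185 + 17977 - 4565 - 1958 + 231 + 56 - 1
= 239943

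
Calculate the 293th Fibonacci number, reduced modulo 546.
467

Matrix identity: Q^n = [[F_(n+1), F_n], [F_n, F_(n-1)]] with Q = [[1,1],[1,0]].
n = 293 = 100100101₂. Square-and-multiply, entries mod 546:
Q^1 = [[1,1],[1,0]]
Q^2 = (Q^1)² = [[2,1],[1,1]]
Q^4 = (Q^2)² = [[5,3],[3,2]]
Q^9 = (Q^4)²·Q = [[55,34],[34,21]]
Q^18 = (Q^9)² = [[359,400],[400,505]]
Q^36 = (Q^18)² = [[47,528],[528,65]]
Q^73 = (Q^36)²·Q = [[517,349],[349,168]]
Q^146 = (Q^73)² = [[338,463],[463,421]]
Q^293 = (Q^146)²·Q = [[260,467],[467,339]]
F_293 mod 546 = Q^293[0][1] = 467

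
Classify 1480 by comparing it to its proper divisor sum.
abundant

Proper divisors of 1480: sum = 1 + 2 + 4 + 5 + 8 + 10 + 20 + 37 + 40 + 74 + 148 + 185 + 296 + 370 + 740 = 1940
Since 1940 > 1480, 1480 is abundant.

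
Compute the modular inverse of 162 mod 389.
377

gcd(162, 389) = 1, so the inverse exists.
Extended Euclidean algorithm on (389, 162):
389 = 2 × 162 + 65  ⟹  65 = (1)·389 + (-2)·162
162 = 2 × 65 + 32  ⟹  32 = (-2)·389 + (5)·162
65 = 2 × 32 + 1  ⟹  1 = (5)·389 + (-12)·162
So (-12)·162 ≡ 1 (mod 389), i.e. 162^(-1) ≡ -12 ≡ 377 (mod 389).
Check: 162 × 377 = 61074 ≡ 1 (mod 389)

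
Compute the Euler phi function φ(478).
238

478 = 2 × 239
φ(n) = n × ∏(1 - 1/p) for each prime p dividing n
φ(478) = 478 × (1 - 1/2) × (1 - 1/239) = 238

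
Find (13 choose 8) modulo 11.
0

Using Lucas' theorem:
Write n=13 and k=8 in base 11:
n in base 11: [1, 2]
k in base 11: [0, 8]
C(13,8) mod 11 = ∏ C(n_i, k_i) mod 11
Digit binomials (mod 11): C(1,0) = 1; C(2,8) = 0 (k_i > n_i)
Product: 1 × 0 = 0 ≡ 0 (mod 11)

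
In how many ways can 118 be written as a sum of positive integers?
1482074143

p(n) counts ways to write n as a sum of positive integers (order ignored).
Euler's pentagonal recurrence: p(k) = p(k-1) + p(k-2) - p(k-5) - p(k-7) + p(k-12) + p(k-15) - ... (offsets j(3j∓1)/2, signs ++--, p(0)=1, p(<0)=0).
DP table for k = 0..117: p(0)=1, p(1)=1, p(2)=2, p(3)=3, p(4)=5, p(5)=7, p(6)=11, p(7)=15, p(8)=22, p(9)=30, p(10)=42, p(11)=56, p(12)=77, p(13)=101, p(14)=135, p(15)=176, p(16)=231, p(17)=297, p(18)=385, p(19)=490, p(20)=627, p(21)=792, p(22)=1002, p(23)=1255, p(24)=1575, p(25)=1958, p(26)=2436, p(27)=3010, p(28)=3718, p(29)=4565, p(30)=5604, p(31)=6842, p(32)=8349, p(33)=10143, p(34)=12310, p(35)=14883, p(36)=17977, p(37)=21637, p(38)=26015, p(39)=31185, p(40)=37338, p(41)=44583, p(42)=53174, p(43)=63261, p(44)=75175, p(45)=89134, p(46)=105558, p(47)=124754, p(48)=147273, p(49)=173525, p(50)=204226, p(51)=239943, p(52)=281589, p(53)=329931, p(54)=386155, p(55)=451276, p(56)=526823, p(57)=614154, p(58)=715220, p(59)=831820, p(60)=966467, p(61)=1121505, p(62)=1300156, p(63)=1505499, p(64)=1741630, p(65)=2012558, p(66)=2323520, p(67)=2679689, p(68)=3087735, p(69)=3554345, p(70)=4087968, p(71)=4697205, p(72)=5392783, p(73)=6185689, p(74)=7089500, p(75)=8118264, p(76)=9289091, p(77)=10619863, p(78)=12132164, p(79)=13848650, p(80)=15796476, p(81)=18004327, p(82)=20506255, p(83)=23338469, p(84)=26543660, p(85)=30167357, p(86)=34262962, p(87)=38887673, p(88)=44108109, p(89)=49995925, p(90)=56634173, p(91)=64112359, p(92)=72533807, p(93)=82010177, p(94)=92669720, p(95)=104651419, p(96)=118114304, p(97)=133230930, p(98)=150198136, p(99)=169229875, p(100)=190569292, p(101)=214481126, p(102)=241265379, p(103)=271248950, p(104)=304801365, p(105)=342325709, p(106)=384276336, p(107)=431149389, p(108)=483502844, p(109)=541946240, p(110)=607163746, p(111)=679903203, p(112)=761002156, p(113)=851376628, p(114)=952050665, p(115)=1064144451, p(116)=1188908248, p(117)=1327710076.
Final step: p(118) = p(117) + p(116) - p(113) - p(111) + p(106) + p(103) - p(96) - p(92) + p(83) + p(78) - p(67) - p(61) + p(48) + p(41) - p(26) - p(18) + p(1)
= 1327710076 + 1188908248 - 851376628 - 679903203 + 384276336 + 271248950 - 118114304 - 72533807 + 23338469 + 12132164 - 2679689 - 1121505 + 147273 + 44583 - 2436 - 385 + 1
= 1482074143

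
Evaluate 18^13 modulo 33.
24

Repeated squaring. Binary of 13 = 1101.
18^1 ≡ 18 (mod 33); 18^2 ≡ 27 (mod 33); 18^4 ≡ 3 (mod 33); 18^8 ≡ 9 (mod 33)
18^13 = 18^1 × 18^4 × 18^8 ≡ 24 (mod 33)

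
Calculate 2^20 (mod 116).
52

Repeated squaring. Binary of 20 = 10100.
2^1 ≡ 2 (mod 116); 2^2 ≡ 4 (mod 116); 2^4 ≡ 16 (mod 116); 2^8 ≡ 24 (mod 116); 2^16 ≡ 112 (mod 116)
2^20 = 2^4 × 2^16 ≡ 52 (mod 116)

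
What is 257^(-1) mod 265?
33

gcd(257, 265) = 1, so the inverse exists.
Extended Euclidean algorithm on (265, 257):
265 = 1 × 257 + 8  ⟹  8 = (1)·265 + (-1)·257
257 = 32 × 8 + 1  ⟹  1 = (-32)·265 + (33)·257
So (33)·257 ≡ 1 (mod 265), i.e. 257^(-1) ≡ 33 (mod 265).
Check: 257 × 33 = 8481 ≡ 1 (mod 265)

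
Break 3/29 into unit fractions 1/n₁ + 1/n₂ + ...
1/10 + 1/290

Greedy algorithm:
3/29: ceiling(29/3) = 10, use 1/10
1/290: ceiling(290/1) = 290, use 1/290
Result: 3/29 = 1/10 + 1/290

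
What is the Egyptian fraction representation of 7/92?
1/14 + 1/215 + 1/138460

Greedy algorithm:
7/92: ceiling(92/7) = 14, use 1/14
3/644: ceiling(644/3) = 215, use 1/215
1/138460: ceiling(138460/1) = 138460, use 1/138460
Result: 7/92 = 1/14 + 1/215 + 1/138460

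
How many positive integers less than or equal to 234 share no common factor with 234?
72

234 = 2 × 3^2 × 13
φ(n) = n × ∏(1 - 1/p) for each prime p dividing n
φ(234) = 234 × (1 - 1/2) × (1 - 1/3) × (1 - 1/13) = 72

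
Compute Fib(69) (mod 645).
569

Matrix identity: Q^n = [[F_(n+1), F_n], [F_n, F_(n-1)]] with Q = [[1,1],[1,0]].
n = 69 = 1000101₂. Square-and-multiply, entries mod 645:
Q^1 = [[1,1],[1,0]]
Q^2 = (Q^1)² = [[2,1],[1,1]]
Q^4 = (Q^2)² = [[5,3],[3,2]]
Q^8 = (Q^4)² = [[34,21],[21,13]]
Q^17 = (Q^8)²·Q = [[4,307],[307,342]]
Q^34 = (Q^17)² = [[95,442],[442,298]]
Q^69 = (Q^34)²·Q = [[125,569],[569,201]]
F_69 mod 645 = Q^69[0][1] = 569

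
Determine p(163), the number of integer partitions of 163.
142798995930

p(n) counts ways to write n as a sum of positive integers (order ignored).
Euler's pentagonal recurrence: p(k) = p(k-1) + p(k-2) - p(k-5) - p(k-7) + p(k-12) + p(k-15) - ... (offsets j(3j∓1)/2, signs ++--, p(0)=1, p(<0)=0).
DP table for k = 0..162: p(0)=1, p(1)=1, p(2)=2, p(3)=3, p(4)=5, p(5)=7, p(6)=11, p(7)=15, p(8)=22, p(9)=30, p(10)=42, p(11)=56, p(12)=77, p(13)=101, p(14)=135, p(15)=176, p(16)=231, p(17)=297, p(18)=385, p(19)=490, p(20)=627, p(21)=792, p(22)=1002, p(23)=1255, p(24)=1575, p(25)=1958, p(26)=2436, p(27)=3010, p(28)=3718, p(29)=4565, p(30)=5604, p(31)=6842, p(32)=8349, p(33)=10143, p(34)=12310, p(35)=14883, p(36)=17977, p(37)=21637, p(38)=26015, p(39)=31185, p(40)=37338, p(41)=44583, p(42)=53174, p(43)=63261, p(44)=75175, p(45)=89134, p(46)=105558, p(47)=124754, p(48)=147273, p(49)=173525, p(50)=204226, p(51)=239943, p(52)=281589, p(53)=329931, p(54)=386155, p(55)=451276, p(56)=526823, p(57)=614154, p(58)=715220, p(59)=831820, p(60)=966467, p(61)=1121505, p(62)=1300156, p(63)=1505499, p(64)=1741630, p(65)=2012558, p(66)=2323520, p(67)=2679689, p(68)=3087735, p(69)=3554345, p(70)=4087968, p(71)=4697205, p(72)=5392783, p(73)=6185689, p(74)=7089500, p(75)=8118264, p(76)=9289091, p(77)=10619863, p(78)=12132164, p(79)=13848650, p(80)=15796476, p(81)=18004327, p(82)=20506255, p(83)=23338469, p(84)=26543660, p(85)=30167357, p(86)=34262962, p(87)=38887673, p(88)=44108109, p(89)=49995925, p(90)=56634173, p(91)=64112359, p(92)=72533807, p(93)=82010177, p(94)=92669720, p(95)=104651419, p(96)=118114304, p(97)=133230930, p(98)=150198136, p(99)=169229875, p(100)=190569292, p(101)=214481126, p(102)=241265379, p(103)=271248950, p(104)=304801365, p(105)=342325709, p(106)=384276336, p(107)=431149389, p(108)=483502844, p(109)=541946240, p(110)=607163746, p(111)=679903203, p(112)=761002156, p(113)=851376628, p(114)=952050665, p(115)=1064144451, p(116)=1188908248, p(117)=1327710076, p(118)=1482074143, p(119)=1653668665, p(120)=1844349560, p(121)=2056148051, p(122)=2291320912, p(123)=2552338241, p(124)=2841940500, p(125)=3163127352, p(126)=3519222692, p(127)=3913864295, p(128)=4351078600, p(129)=4835271870, p(130)=5371315400, p(131)=5964539504, p(132)=6620830889, p(133)=7346629512, p(134)=8149040695, p(135)=9035836076, p(136)=10015581680, p(137)=11097645016, p(138)=12292341831, p(139)=13610949895, p(140)=15065878135, p(141)=16670689208, p(142)=18440293320, p(143)=20390982757, p(144)=22540654445, p(145)=24908858009, p(146)=27517052599, p(147)=30388671978, p(148)=33549419497, p(149)=37027355200, p(150)=40853235313, p(151)=45060624582, p(152)=49686288421, p(153)=54770336324, p(154)=60356673280, p(155)=66493182097, p(156)=73232243759, p(157)=80630964769, p(158)=88751778802, p(159)=97662728555, p(160)=107438159466, p(161)=118159068427, p(162)=129913904637.
Final step: p(163) = p(162) + p(161) - p(158) - p(156) + p(151) + p(148) - p(141) - p(137) + p(128) + p(123) - p(112) - p(106) + p(93) + p(86) - p(71) - p(63) + p(46) + p(37) - p(18) - p(8)
= 129913904637 + 118159068427 - 88751778802 - 73232243759 + 45060624582 + 33549419497 - 16670689208 - 11097645016 + 4351078600 + 2552338241 - 761002156 - 384276336 + 82010177 + 34262962 - 4697205 - 1505499 + 105558 + 21637 - 385 - 22
= 142798995930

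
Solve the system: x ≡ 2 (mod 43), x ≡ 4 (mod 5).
174

Using Chinese Remainder Theorem:
M = 43 × 5 = 215
M1 = 5, M2 = 43
y1 = 5^(-1) mod 43 = 26
y2 = 43^(-1) mod 5 = 2
x = (2×5×26 + 4×43×2) mod 215 = 174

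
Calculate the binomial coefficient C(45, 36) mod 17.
4

Using Lucas' theorem:
Write n=45 and k=36 in base 17:
n in base 17: [2, 11]
k in base 17: [2, 2]
C(45,36) mod 17 = ∏ C(n_i, k_i) mod 17
Digit binomials (mod 17): C(2,2) = 1; C(11,2) = 55 ≡ 4
Product: 1 × 4 = 4 ≡ 4 (mod 17)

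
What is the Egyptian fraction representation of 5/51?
1/11 + 1/141 + 1/26367

Greedy algorithm:
5/51: ceiling(51/5) = 11, use 1/11
4/561: ceiling(561/4) = 141, use 1/141
1/26367: ceiling(26367/1) = 26367, use 1/26367
Result: 5/51 = 1/11 + 1/141 + 1/26367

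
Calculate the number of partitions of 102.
241265379

p(n) counts ways to write n as a sum of positive integers (order ignored).
Euler's pentagonal recurrence: p(k) = p(k-1) + p(k-2) - p(k-5) - p(k-7) + p(k-12) + p(k-15) - ... (offsets j(3j∓1)/2, signs ++--, p(0)=1, p(<0)=0).
DP table for k = 0..101: p(0)=1, p(1)=1, p(2)=2, p(3)=3, p(4)=5, p(5)=7, p(6)=11, p(7)=15, p(8)=22, p(9)=30, p(10)=42, p(11)=56, p(12)=77, p(13)=101, p(14)=135, p(15)=176, p(16)=231, p(17)=297, p(18)=385, p(19)=490, p(20)=627, p(21)=792, p(22)=1002, p(23)=1255, p(24)=1575, p(25)=1958, p(26)=2436, p(27)=3010, p(28)=3718, p(29)=4565, p(30)=5604, p(31)=6842, p(32)=8349, p(33)=10143, p(34)=12310, p(35)=14883, p(36)=17977, p(37)=21637, p(38)=26015, p(39)=31185, p(40)=37338, p(41)=44583, p(42)=53174, p(43)=63261, p(44)=75175, p(45)=89134, p(46)=105558, p(47)=124754, p(48)=147273, p(49)=173525, p(50)=204226, p(51)=239943, p(52)=281589, p(53)=329931, p(54)=386155, p(55)=451276, p(56)=526823, p(57)=614154, p(58)=715220, p(59)=831820, p(60)=966467, p(61)=1121505, p(62)=1300156, p(63)=1505499, p(64)=1741630, p(65)=2012558, p(66)=2323520, p(67)=2679689, p(68)=3087735, p(69)=3554345, p(70)=4087968, p(71)=4697205, p(72)=5392783, p(73)=6185689, p(74)=7089500, p(75)=8118264, p(76)=9289091, p(77)=10619863, p(78)=12132164, p(79)=13848650, p(80)=15796476, p(81)=18004327, p(82)=20506255, p(83)=23338469, p(84)=26543660, p(85)=30167357, p(86)=34262962, p(87)=38887673, p(88)=44108109, p(89)=49995925, p(90)=56634173, p(91)=64112359, p(92)=72533807, p(93)=82010177, p(94)=92669720, p(95)=104651419, p(96)=118114304, p(97)=133230930, p(98)=150198136, p(99)=169229875, p(100)=190569292, p(101)=214481126.
Final step: p(102) = p(101) + p(100) - p(97) - p(95) + p(90) + p(87) - p(80) - p(76) + p(67) + p(62) - p(51) - p(45) + p(32) + p(25) - p(10) - p(2)
= 214481126 + 190569292 - 133230930 - 104651419 + 56634173 + 38887673 - 15796476 - 9289091 + 2679689 + 1300156 - 239943 - 89134 + 8349 + 1958 - 42 - 2
= 241265379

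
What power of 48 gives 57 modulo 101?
5

Baby-step giant-step with step n = ⌈√101⌉ = 11.
Baby steps 48^j mod 101 (j:value) for j=0..10: 0:1, 1:48, 2:82, 3:98, 4:58, 5:57, 6:9, 7:28, 8:31, 9:74, 10:17.
h = 57 is already in the table at j=5, so x = 5.
Check: 48^5 ≡ 57 (mod 101).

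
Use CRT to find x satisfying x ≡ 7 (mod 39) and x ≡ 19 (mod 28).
943

Using Chinese Remainder Theorem:
M = 39 × 28 = 1092
M1 = 28, M2 = 39
y1 = 28^(-1) mod 39 = 7
y2 = 39^(-1) mod 28 = 23
x = (7×28×7 + 19×39×23) mod 1092 = 943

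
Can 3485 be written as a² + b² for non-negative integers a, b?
2² + 59² (a=2, b=59)

Factorization: 3485 = 5 × 17 × 41
By Fermat: n is sum of two squares iff every prime p ≡ 3 (mod 4) appears to even power.
All primes ≡ 3 (mod 4) appear to even power.
Search a = 0, 1, 2, … for 3485 - a² a perfect square: first hit at a = 2: 3485 - 4 = 3481 = 59².
3485 = 2² + 59² = 4 + 3481 ✓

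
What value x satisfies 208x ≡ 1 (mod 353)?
297

gcd(208, 353) = 1, so the inverse exists.
Extended Euclidean algorithm on (353, 208):
353 = 1 × 208 + 145  ⟹  145 = (1)·353 + (-1)·208
208 = 1 × 145 + 63  ⟹  63 = (-1)·353 + (2)·208
145 = 2 × 63 + 19  ⟹  19 = (3)·353 + (-5)·208
63 = 3 × 19 + 6  ⟹  6 = (-10)·353 + (17)·208
19 = 3 × 6 + 1  ⟹  1 = (33)·353 + (-56)·208
So (-56)·208 ≡ 1 (mod 353), i.e. 208^(-1) ≡ -56 ≡ 297 (mod 353).
Check: 208 × 297 = 61776 ≡ 1 (mod 353)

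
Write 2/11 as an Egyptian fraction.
1/6 + 1/66

Greedy algorithm:
2/11: ceiling(11/2) = 6, use 1/6
1/66: ceiling(66/1) = 66, use 1/66
Result: 2/11 = 1/6 + 1/66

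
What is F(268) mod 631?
597

Matrix identity: Q^n = [[F_(n+1), F_n], [F_n, F_(n-1)]] with Q = [[1,1],[1,0]].
n = 268 = 100001100₂. Square-and-multiply, entries mod 631:
Q^1 = [[1,1],[1,0]]
Q^2 = (Q^1)² = [[2,1],[1,1]]
Q^4 = (Q^2)² = [[5,3],[3,2]]
Q^8 = (Q^4)² = [[34,21],[21,13]]
Q^16 = (Q^8)² = [[335,356],[356,610]]
Q^33 = (Q^16)²·Q = [[540,443],[443,97]]
Q^67 = (Q^33)²·Q = [[220,86],[86,134]]
Q^134 = (Q^67)² = [[268,156],[156,112]]
Q^268 = (Q^134)² = [[248,597],[597,282]]
F_268 mod 631 = Q^268[0][1] = 597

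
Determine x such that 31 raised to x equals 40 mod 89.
18

Baby-step giant-step with step n = ⌈√89⌉ = 10.
Baby steps 31^j mod 89 (j:value) for j=0..9: 0:1, 1:31, 2:71, 3:65, 4:57, 5:76, 6:42, 7:56, 8:45, 9:60.
Giant-step multiplier: 31^(-10) ≡ 31^(88-10) = 31^78 ≡ 79 (mod 89).
Giant steps γ_i = 40·79^i mod 89: γ_0=40, γ_1=45 (in table at j=8).
x = i·n + j = 1·10 + 8 = 18.
Check: 31^18 ≡ 40 (mod 89).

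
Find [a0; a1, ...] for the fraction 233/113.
[2; 16, 7]

Euclidean algorithm steps:
233 = 2 × 113 + 7
113 = 16 × 7 + 1
7 = 7 × 1 + 0
Continued fraction: [2; 16, 7]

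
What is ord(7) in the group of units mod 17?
16

17 is prime, so ord(7) divides φ(17) = 16.
Divisors of 16: 1, 2, 4, 8, 16.
Repeated squaring: 7^1 ≡ 7, 7^2 ≡ 15, 7^4 ≡ 4, 7^8 ≡ 16, 7^16 ≡ 1 (mod 17).
Test 7^d mod 17 for each divisor d in increasing order:
7^1 ≡ 7
7^2 ≡ 15
7^4 ≡ 4
7^8 ≡ 16
7^16 ≡ 1  ← first divisor giving 1
The order is 16.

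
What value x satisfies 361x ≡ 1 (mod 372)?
169

gcd(361, 372) = 1, so the inverse exists.
Extended Euclidean algorithm on (372, 361):
372 = 1 × 361 + 11  ⟹  11 = (1)·372 + (-1)·361
361 = 32 × 11 + 9  ⟹  9 = (-32)·372 + (33)·361
11 = 1 × 9 + 2  ⟹  2 = (33)·372 + (-34)·361
9 = 4 × 2 + 1  ⟹  1 = (-164)·372 + (169)·361
So (169)·361 ≡ 1 (mod 372), i.e. 361^(-1) ≡ 169 (mod 372).
Check: 361 × 169 = 61009 ≡ 1 (mod 372)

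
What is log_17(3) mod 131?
44

Baby-step giant-step with step n = ⌈√131⌉ = 12.
Baby steps 17^j mod 131 (j:value) for j=0..11: 0:1, 1:17, 2:27, 3:66, 4:74, 5:79, 6:33, 7:37, 8:105, 9:82, 10:84, 11:118.
Giant-step multiplier: 17^(-12) ≡ 17^(130-12) = 17^118 ≡ 16 (mod 131).
Giant steps γ_i = 3·16^i mod 131: γ_0=3, γ_1=48, γ_2=113, γ_3=105 (in table at j=8).
x = i·n + j = 3·12 + 8 = 44.
Check: 17^44 ≡ 3 (mod 131).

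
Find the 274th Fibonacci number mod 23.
14

Matrix identity: Q^n = [[F_(n+1), F_n], [F_n, F_(n-1)]] with Q = [[1,1],[1,0]].
n = 274 = 100010010₂. Square-and-multiply, entries mod 23:
Q^1 = [[1,1],[1,0]]
Q^2 = (Q^1)² = [[2,1],[1,1]]
Q^4 = (Q^2)² = [[5,3],[3,2]]
Q^8 = (Q^4)² = [[11,21],[21,13]]
Q^17 = (Q^8)²·Q = [[8,10],[10,21]]
Q^34 = (Q^17)² = [[3,14],[14,12]]
Q^68 = (Q^34)² = [[21,3],[3,18]]
Q^137 = (Q^68)²·Q = [[15,13],[13,2]]
Q^274 = (Q^137)² = [[3,14],[14,12]]
F_274 mod 23 = Q^274[0][1] = 14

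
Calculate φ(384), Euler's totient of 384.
128

384 = 2^7 × 3
φ(n) = n × ∏(1 - 1/p) for each prime p dividing n
φ(384) = 384 × (1 - 1/2) × (1 - 1/3) = 128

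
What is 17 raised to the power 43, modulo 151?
11

Repeated squaring. Binary of 43 = 101011.
17^1 ≡ 17 (mod 151); 17^2 ≡ 138 (mod 151); 17^4 ≡ 18 (mod 151); 17^8 ≡ 22 (mod 151); 17^16 ≡ 31 (mod 151); 17^32 ≡ 55 (mod 151)
17^43 = 17^1 × 17^2 × 17^8 × 17^32 ≡ 11 (mod 151)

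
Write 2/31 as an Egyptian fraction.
1/16 + 1/496

Greedy algorithm:
2/31: ceiling(31/2) = 16, use 1/16
1/496: ceiling(496/1) = 496, use 1/496
Result: 2/31 = 1/16 + 1/496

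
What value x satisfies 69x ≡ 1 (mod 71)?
35

gcd(69, 71) = 1, so the inverse exists.
Extended Euclidean algorithm on (71, 69):
71 = 1 × 69 + 2  ⟹  2 = (1)·71 + (-1)·69
69 = 34 × 2 + 1  ⟹  1 = (-34)·71 + (35)·69
So (35)·69 ≡ 1 (mod 71), i.e. 69^(-1) ≡ 35 (mod 71).
Check: 69 × 35 = 2415 ≡ 1 (mod 71)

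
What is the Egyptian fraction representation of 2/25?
1/13 + 1/325

Greedy algorithm:
2/25: ceiling(25/2) = 13, use 1/13
1/325: ceiling(325/1) = 325, use 1/325
Result: 2/25 = 1/13 + 1/325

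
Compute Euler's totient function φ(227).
226

227 = 227
φ(n) = n × ∏(1 - 1/p) for each prime p dividing n
φ(227) = 227 × (1 - 1/227) = 226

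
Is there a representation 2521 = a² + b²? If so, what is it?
35² + 36² (a=35, b=36)

Factorization: 2521 = 2521
By Fermat: n is sum of two squares iff every prime p ≡ 3 (mod 4) appears to even power.
All primes ≡ 3 (mod 4) appear to even power.
Search a = 0, 1, 2, … for 2521 - a² a perfect square: first hit at a = 35: 2521 - 1225 = 1296 = 36².
2521 = 35² + 36² = 1225 + 1296 ✓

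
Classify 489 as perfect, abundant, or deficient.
deficient

Proper divisors of 489: sum = 1 + 3 + 163 = 167
Since 167 < 489, 489 is deficient.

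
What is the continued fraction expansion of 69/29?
[2; 2, 1, 1, 1, 3]

Euclidean algorithm steps:
69 = 2 × 29 + 11
29 = 2 × 11 + 7
11 = 1 × 7 + 4
7 = 1 × 4 + 3
4 = 1 × 3 + 1
3 = 3 × 1 + 0
Continued fraction: [2; 2, 1, 1, 1, 3]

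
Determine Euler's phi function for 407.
360

407 = 11 × 37
φ(n) = n × ∏(1 - 1/p) for each prime p dividing n
φ(407) = 407 × (1 - 1/11) × (1 - 1/37) = 360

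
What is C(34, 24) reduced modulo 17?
0

Using Lucas' theorem:
Write n=34 and k=24 in base 17:
n in base 17: [2, 0]
k in base 17: [1, 7]
C(34,24) mod 17 = ∏ C(n_i, k_i) mod 17
Digit binomials (mod 17): C(2,1) = 2; C(0,7) = 0 (k_i > n_i)
Product: 2 × 0 = 0 ≡ 0 (mod 17)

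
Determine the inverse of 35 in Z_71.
69

gcd(35, 71) = 1, so the inverse exists.
Extended Euclidean algorithm on (71, 35):
71 = 2 × 35 + 1  ⟹  1 = (1)·71 + (-2)·35
So (-2)·35 ≡ 1 (mod 71), i.e. 35^(-1) ≡ -2 ≡ 69 (mod 71).
Check: 35 × 69 = 2415 ≡ 1 (mod 71)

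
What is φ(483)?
264

483 = 3 × 7 × 23
φ(n) = n × ∏(1 - 1/p) for each prime p dividing n
φ(483) = 483 × (1 - 1/3) × (1 - 1/7) × (1 - 1/23) = 264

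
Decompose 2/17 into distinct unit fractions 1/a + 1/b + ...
1/9 + 1/153

Greedy algorithm:
2/17: ceiling(17/2) = 9, use 1/9
1/153: ceiling(153/1) = 153, use 1/153
Result: 2/17 = 1/9 + 1/153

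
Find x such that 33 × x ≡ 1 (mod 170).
67

gcd(33, 170) = 1, so the inverse exists.
Extended Euclidean algorithm on (170, 33):
170 = 5 × 33 + 5  ⟹  5 = (1)·170 + (-5)·33
33 = 6 × 5 + 3  ⟹  3 = (-6)·170 + (31)·33
5 = 1 × 3 + 2  ⟹  2 = (7)·170 + (-36)·33
3 = 1 × 2 + 1  ⟹  1 = (-13)·170 + (67)·33
So (67)·33 ≡ 1 (mod 170), i.e. 33^(-1) ≡ 67 (mod 170).
Check: 33 × 67 = 2211 ≡ 1 (mod 170)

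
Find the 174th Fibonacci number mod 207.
107

Matrix identity: Q^n = [[F_(n+1), F_n], [F_n, F_(n-1)]] with Q = [[1,1],[1,0]].
n = 174 = 10101110₂. Square-and-multiply, entries mod 207:
Q^1 = [[1,1],[1,0]]
Q^2 = (Q^1)² = [[2,1],[1,1]]
Q^5 = (Q^2)²·Q = [[8,5],[5,3]]
Q^10 = (Q^5)² = [[89,55],[55,34]]
Q^21 = (Q^10)²·Q = [[116,182],[182,141]]
Q^43 = (Q^21)²·Q = [[204,5],[5,199]]
Q^87 = (Q^43)²·Q = [[186,34],[34,152]]
Q^174 = (Q^87)² = [[148,107],[107,41]]
F_174 mod 207 = Q^174[0][1] = 107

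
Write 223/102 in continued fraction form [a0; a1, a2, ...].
[2; 5, 2, 1, 2, 2]

Euclidean algorithm steps:
223 = 2 × 102 + 19
102 = 5 × 19 + 7
19 = 2 × 7 + 5
7 = 1 × 5 + 2
5 = 2 × 2 + 1
2 = 2 × 1 + 0
Continued fraction: [2; 5, 2, 1, 2, 2]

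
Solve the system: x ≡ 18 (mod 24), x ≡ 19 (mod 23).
42

Using Chinese Remainder Theorem:
M = 24 × 23 = 552
M1 = 23, M2 = 24
y1 = 23^(-1) mod 24 = 23
y2 = 24^(-1) mod 23 = 1
x = (18×23×23 + 19×24×1) mod 552 = 42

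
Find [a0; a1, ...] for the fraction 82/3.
[27; 3]

Euclidean algorithm steps:
82 = 27 × 3 + 1
3 = 3 × 1 + 0
Continued fraction: [27; 3]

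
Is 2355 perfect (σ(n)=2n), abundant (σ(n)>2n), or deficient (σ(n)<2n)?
deficient

Proper divisors of 2355: sum = 1 + 3 + 5 + 15 + 157 + 471 + 785 = 1437
Since 1437 < 2355, 2355 is deficient.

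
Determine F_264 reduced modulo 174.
144

Matrix identity: Q^n = [[F_(n+1), F_n], [F_n, F_(n-1)]] with Q = [[1,1],[1,0]].
n = 264 = 100001000₂. Square-and-multiply, entries mod 174:
Q^1 = [[1,1],[1,0]]
Q^2 = (Q^1)² = [[2,1],[1,1]]
Q^4 = (Q^2)² = [[5,3],[3,2]]
Q^8 = (Q^4)² = [[34,21],[21,13]]
Q^16 = (Q^8)² = [[31,117],[117,88]]
Q^33 = (Q^16)²·Q = [[37,34],[34,3]]
Q^66 = (Q^33)² = [[89,142],[142,121]]
Q^132 = (Q^66)² = [[71,66],[66,5]]
Q^264 = (Q^132)² = [[1,144],[144,31]]
F_264 mod 174 = Q^264[0][1] = 144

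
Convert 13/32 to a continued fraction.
[0; 2, 2, 6]

Euclidean algorithm steps:
13 = 0 × 32 + 13
32 = 2 × 13 + 6
13 = 2 × 6 + 1
6 = 6 × 1 + 0
Continued fraction: [0; 2, 2, 6]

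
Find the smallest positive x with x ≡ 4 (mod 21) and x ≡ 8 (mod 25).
508

Using Chinese Remainder Theorem:
M = 21 × 25 = 525
M1 = 25, M2 = 21
y1 = 25^(-1) mod 21 = 16
y2 = 21^(-1) mod 25 = 6
x = (4×25×16 + 8×21×6) mod 525 = 508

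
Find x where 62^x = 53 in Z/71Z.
59

Baby-step giant-step with step n = ⌈√71⌉ = 9.
Baby steps 62^j mod 71 (j:value) for j=0..8: 0:1, 1:62, 2:10, 3:52, 4:29, 5:23, 6:6, 7:17, 8:60.
Giant-step multiplier: 62^(-9) ≡ 62^(70-9) = 62^61 ≡ 33 (mod 71).
Giant steps γ_i = 53·33^i mod 71: γ_0=53, γ_1=45, γ_2=65, γ_3=15, γ_4=69, γ_5=5, γ_6=23 (in table at j=5).
x = i·n + j = 6·9 + 5 = 59.
Check: 62^59 ≡ 53 (mod 71).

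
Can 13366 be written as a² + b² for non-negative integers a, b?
Not possible

Factorization: 13366 = 2 × 41 × 163
By Fermat: n is sum of two squares iff every prime p ≡ 3 (mod 4) appears to even power.
Prime(s) ≡ 3 (mod 4) with odd exponent: [(163, 1)]
Therefore 13366 cannot be expressed as a² + b².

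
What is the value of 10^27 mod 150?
100

Repeated squaring. Binary of 27 = 11011.
10^1 ≡ 10 (mod 150); 10^2 ≡ 100 (mod 150); 10^4 ≡ 100 (mod 150); 10^8 ≡ 100 (mod 150); 10^16 ≡ 100 (mod 150)
10^27 = 10^1 × 10^2 × 10^8 × 10^16 ≡ 100 (mod 150)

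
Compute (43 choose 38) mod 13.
0

Using Lucas' theorem:
Write n=43 and k=38 in base 13:
n in base 13: [3, 4]
k in base 13: [2, 12]
C(43,38) mod 13 = ∏ C(n_i, k_i) mod 13
Digit binomials (mod 13): C(3,2) = 3; C(4,12) = 0 (k_i > n_i)
Product: 3 × 0 = 0 ≡ 0 (mod 13)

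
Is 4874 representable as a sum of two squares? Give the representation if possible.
43² + 55² (a=43, b=55)

Factorization: 4874 = 2 × 2437
By Fermat: n is sum of two squares iff every prime p ≡ 3 (mod 4) appears to even power.
All primes ≡ 3 (mod 4) appear to even power.
Search a = 0, 1, 2, … for 4874 - a² a perfect square: first hit at a = 43: 4874 - 1849 = 3025 = 55².
4874 = 43² + 55² = 1849 + 3025 ✓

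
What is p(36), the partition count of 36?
17977

p(n) counts ways to write n as a sum of positive integers (order ignored).
Euler's pentagonal recurrence: p(k) = p(k-1) + p(k-2) - p(k-5) - p(k-7) + p(k-12) + p(k-15) - ... (offsets j(3j∓1)/2, signs ++--, p(0)=1, p(<0)=0).
DP table for k = 0..35: p(0)=1, p(1)=1, p(2)=2, p(3)=3, p(4)=5, p(5)=7, p(6)=11, p(7)=15, p(8)=22, p(9)=30, p(10)=42, p(11)=56, p(12)=77, p(13)=101, p(14)=135, p(15)=176, p(16)=231, p(17)=297, p(18)=385, p(19)=490, p(20)=627, p(21)=792, p(22)=1002, p(23)=1255, p(24)=1575, p(25)=1958, p(26)=2436, p(27)=3010, p(28)=3718, p(29)=4565, p(30)=5604, p(31)=6842, p(32)=8349, p(33)=10143, p(34)=12310, p(35)=14883.
Final step: p(36) = p(35) + p(34) - p(31) - p(29) + p(24) + p(21) - p(14) - p(10) + p(1)
= 14883 + 12310 - 6842 - 4565 + 1575 + 792 - 135 - 42 + 1
= 17977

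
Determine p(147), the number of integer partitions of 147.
30388671978

p(n) counts ways to write n as a sum of positive integers (order ignored).
Euler's pentagonal recurrence: p(k) = p(k-1) + p(k-2) - p(k-5) - p(k-7) + p(k-12) + p(k-15) - ... (offsets j(3j∓1)/2, signs ++--, p(0)=1, p(<0)=0).
DP table for k = 0..146: p(0)=1, p(1)=1, p(2)=2, p(3)=3, p(4)=5, p(5)=7, p(6)=11, p(7)=15, p(8)=22, p(9)=30, p(10)=42, p(11)=56, p(12)=77, p(13)=101, p(14)=135, p(15)=176, p(16)=231, p(17)=297, p(18)=385, p(19)=490, p(20)=627, p(21)=792, p(22)=1002, p(23)=1255, p(24)=1575, p(25)=1958, p(26)=2436, p(27)=3010, p(28)=3718, p(29)=4565, p(30)=5604, p(31)=6842, p(32)=8349, p(33)=10143, p(34)=12310, p(35)=14883, p(36)=17977, p(37)=21637, p(38)=26015, p(39)=31185, p(40)=37338, p(41)=44583, p(42)=53174, p(43)=63261, p(44)=75175, p(45)=89134, p(46)=105558, p(47)=124754, p(48)=147273, p(49)=173525, p(50)=204226, p(51)=239943, p(52)=281589, p(53)=329931, p(54)=386155, p(55)=451276, p(56)=526823, p(57)=614154, p(58)=715220, p(59)=831820, p(60)=966467, p(61)=1121505, p(62)=1300156, p(63)=1505499, p(64)=1741630, p(65)=2012558, p(66)=2323520, p(67)=2679689, p(68)=3087735, p(69)=3554345, p(70)=4087968, p(71)=4697205, p(72)=5392783, p(73)=6185689, p(74)=7089500, p(75)=8118264, p(76)=9289091, p(77)=10619863, p(78)=12132164, p(79)=13848650, p(80)=15796476, p(81)=18004327, p(82)=20506255, p(83)=23338469, p(84)=26543660, p(85)=30167357, p(86)=34262962, p(87)=38887673, p(88)=44108109, p(89)=49995925, p(90)=56634173, p(91)=64112359, p(92)=72533807, p(93)=82010177, p(94)=92669720, p(95)=104651419, p(96)=118114304, p(97)=133230930, p(98)=150198136, p(99)=169229875, p(100)=190569292, p(101)=214481126, p(102)=241265379, p(103)=271248950, p(104)=304801365, p(105)=342325709, p(106)=384276336, p(107)=431149389, p(108)=483502844, p(109)=541946240, p(110)=607163746, p(111)=679903203, p(112)=761002156, p(113)=851376628, p(114)=952050665, p(115)=1064144451, p(116)=1188908248, p(117)=1327710076, p(118)=1482074143, p(119)=1653668665, p(120)=1844349560, p(121)=2056148051, p(122)=2291320912, p(123)=2552338241, p(124)=2841940500, p(125)=3163127352, p(126)=3519222692, p(127)=3913864295, p(128)=4351078600, p(129)=4835271870, p(130)=5371315400, p(131)=5964539504, p(132)=6620830889, p(133)=7346629512, p(134)=8149040695, p(135)=9035836076, p(136)=10015581680, p(137)=11097645016, p(138)=12292341831, p(139)=13610949895, p(140)=15065878135, p(141)=16670689208, p(142)=18440293320, p(143)=20390982757, p(144)=22540654445, p(145)=24908858009, p(146)=27517052599.
Final step: p(147) = p(146) + p(145) - p(142) - p(140) + p(135) + p(132) - p(125) - p(121) + p(112) + p(107) - p(96) - p(90) + p(77) + p(70) - p(55) - p(47) + p(30) + p(21) - p(2)
= 27517052599 + 24908858009 - 18440293320 - 15065878135 + 9035836076 + 6620830889 - 3163127352 - 2056148051 + 761002156 + 431149389 - 118114304 - 56634173 + 10619863 + 4087968 - 451276 - 124754 + 5604 + 792 - 2
= 30388671978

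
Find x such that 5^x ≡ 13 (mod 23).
14

Baby-step giant-step with step n = ⌈√23⌉ = 5.
Baby steps 5^j mod 23 (j:value) for j=0..4: 0:1, 1:5, 2:2, 3:10, 4:4.
Giant-step multiplier: 5^(-5) ≡ 5^(22-5) = 5^17 ≡ 15 (mod 23).
Giant steps γ_i = 13·15^i mod 23: γ_0=13, γ_1=11, γ_2=4 (in table at j=4).
x = i·n + j = 2·5 + 4 = 14.
Check: 5^14 ≡ 13 (mod 23).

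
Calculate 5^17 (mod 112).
101

Repeated squaring. Binary of 17 = 10001.
5^1 ≡ 5 (mod 112); 5^2 ≡ 25 (mod 112); 5^4 ≡ 65 (mod 112); 5^8 ≡ 81 (mod 112); 5^16 ≡ 65 (mod 112)
5^17 = 5^1 × 5^16 ≡ 101 (mod 112)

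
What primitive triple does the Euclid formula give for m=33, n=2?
(1085, 132, 1093)

Euclid's formula: a = m² - n², b = 2mn, c = m² + n²
m = 33, n = 2
a = 33² - 2² = 1089 - 4 = 1085
b = 2 × 33 × 2 = 132
c = 33² + 2² = 1089 + 4 = 1093
Verification: 1085² + 132² = 1177225 + 17424 = 1194649 = 1093² ✓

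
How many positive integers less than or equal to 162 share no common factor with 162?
54

162 = 2 × 3^4
φ(n) = n × ∏(1 - 1/p) for each prime p dividing n
φ(162) = 162 × (1 - 1/2) × (1 - 1/3) = 54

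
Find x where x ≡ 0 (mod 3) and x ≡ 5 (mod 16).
21

Using Chinese Remainder Theorem:
M = 3 × 16 = 48
M1 = 16, M2 = 3
y1 = 16^(-1) mod 3 = 1
y2 = 3^(-1) mod 16 = 11
x = (0×16×1 + 5×3×11) mod 48 = 21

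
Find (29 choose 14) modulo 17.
0

Using Lucas' theorem:
Write n=29 and k=14 in base 17:
n in base 17: [1, 12]
k in base 17: [0, 14]
C(29,14) mod 17 = ∏ C(n_i, k_i) mod 17
Digit binomials (mod 17): C(1,0) = 1; C(12,14) = 0 (k_i > n_i)
Product: 1 × 0 = 0 ≡ 0 (mod 17)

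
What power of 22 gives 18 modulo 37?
11

Baby-step giant-step with step n = ⌈√37⌉ = 7.
Baby steps 22^j mod 37 (j:value) for j=0..6: 0:1, 1:22, 2:3, 3:29, 4:9, 5:13, 6:27.
Giant-step multiplier: 22^(-7) ≡ 22^(36-7) = 22^29 ≡ 19 (mod 37).
Giant steps γ_i = 18·19^i mod 37: γ_0=18, γ_1=9 (in table at j=4).
x = i·n + j = 1·7 + 4 = 11.
Check: 22^11 ≡ 18 (mod 37).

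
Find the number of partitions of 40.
37338

p(n) counts ways to write n as a sum of positive integers (order ignored).
Euler's pentagonal recurrence: p(k) = p(k-1) + p(k-2) - p(k-5) - p(k-7) + p(k-12) + p(k-15) - ... (offsets j(3j∓1)/2, signs ++--, p(0)=1, p(<0)=0).
DP table for k = 0..39: p(0)=1, p(1)=1, p(2)=2, p(3)=3, p(4)=5, p(5)=7, p(6)=11, p(7)=15, p(8)=22, p(9)=30, p(10)=42, p(11)=56, p(12)=77, p(13)=101, p(14)=135, p(15)=176, p(16)=231, p(17)=297, p(18)=385, p(19)=490, p(20)=627, p(21)=792, p(22)=1002, p(23)=1255, p(24)=1575, p(25)=1958, p(26)=2436, p(27)=3010, p(28)=3718, p(29)=4565, p(30)=5604, p(31)=6842, p(32)=8349, p(33)=10143, p(34)=12310, p(35)=14883, p(36)=17977, p(37)=21637, p(38)=26015, p(39)=31185.
Final step: p(40) = p(39) + p(38) - p(35) - p(33) + p(28) + p(25) - p(18) - p(14) + p(5) + p(0)
= 31185 + 26015 - 14883 - 10143 + 3718 + 1958 - 385 - 135 + 7 + 1
= 37338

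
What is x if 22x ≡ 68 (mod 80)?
x ≡ 14 (mod 40)

gcd(22, 80) = 2, which divides 68, so solutions exist.
Divide through by 2: 11x ≡ 34 (mod 40).
Find 11^(-1) mod 40 by the extended Euclidean algorithm:
40 = 3 × 11 + 7  ⟹  7 = (1)·40 + (-3)·11
11 = 1 × 7 + 4  ⟹  4 = (-1)·40 + (4)·11
7 = 1 × 4 + 3  ⟹  3 = (2)·40 + (-7)·11
4 = 1 × 3 + 1  ⟹  1 = (-3)·40 + (11)·11
So (11)·11 ≡ 1 (mod 40), i.e. 11^(-1) ≡ 11 (mod 40).
x ≡ 11 × 34 = 374 ≡ 14 (mod 40).
Check: 22 × 14 = 308 ≡ 68 (mod 80).
x ≡ 14 (mod 40), giving 2 solutions mod 80.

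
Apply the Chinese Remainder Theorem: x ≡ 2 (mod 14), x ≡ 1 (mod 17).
86

Using Chinese Remainder Theorem:
M = 14 × 17 = 238
M1 = 17, M2 = 14
y1 = 17^(-1) mod 14 = 5
y2 = 14^(-1) mod 17 = 11
x = (2×17×5 + 1×14×11) mod 238 = 86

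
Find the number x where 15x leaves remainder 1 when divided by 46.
43

gcd(15, 46) = 1, so the inverse exists.
Extended Euclidean algorithm on (46, 15):
46 = 3 × 15 + 1  ⟹  1 = (1)·46 + (-3)·15
So (-3)·15 ≡ 1 (mod 46), i.e. 15^(-1) ≡ -3 ≡ 43 (mod 46).
Check: 15 × 43 = 645 ≡ 1 (mod 46)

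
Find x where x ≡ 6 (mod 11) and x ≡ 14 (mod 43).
358

Using Chinese Remainder Theorem:
M = 11 × 43 = 473
M1 = 43, M2 = 11
y1 = 43^(-1) mod 11 = 10
y2 = 11^(-1) mod 43 = 4
x = (6×43×10 + 14×11×4) mod 473 = 358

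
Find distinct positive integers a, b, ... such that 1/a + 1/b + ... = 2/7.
1/4 + 1/28

Greedy algorithm:
2/7: ceiling(7/2) = 4, use 1/4
1/28: ceiling(28/1) = 28, use 1/28
Result: 2/7 = 1/4 + 1/28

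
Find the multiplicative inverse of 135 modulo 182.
151

gcd(135, 182) = 1, so the inverse exists.
Extended Euclidean algorithm on (182, 135):
182 = 1 × 135 + 47  ⟹  47 = (1)·182 + (-1)·135
135 = 2 × 47 + 41  ⟹  41 = (-2)·182 + (3)·135
47 = 1 × 41 + 6  ⟹  6 = (3)·182 + (-4)·135
41 = 6 × 6 + 5  ⟹  5 = (-20)·182 + (27)·135
6 = 1 × 5 + 1  ⟹  1 = (23)·182 + (-31)·135
So (-31)·135 ≡ 1 (mod 182), i.e. 135^(-1) ≡ -31 ≡ 151 (mod 182).
Check: 135 × 151 = 20385 ≡ 1 (mod 182)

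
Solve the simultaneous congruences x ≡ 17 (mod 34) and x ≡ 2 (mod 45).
1037

Using Chinese Remainder Theorem:
M = 34 × 45 = 1530
M1 = 45, M2 = 34
y1 = 45^(-1) mod 34 = 31
y2 = 34^(-1) mod 45 = 4
x = (17×45×31 + 2×34×4) mod 1530 = 1037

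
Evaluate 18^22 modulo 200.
24

Repeated squaring. Binary of 22 = 10110.
18^1 ≡ 18 (mod 200); 18^2 ≡ 124 (mod 200); 18^4 ≡ 176 (mod 200); 18^8 ≡ 176 (mod 200); 18^16 ≡ 176 (mod 200)
18^22 = 18^2 × 18^4 × 18^16 ≡ 24 (mod 200)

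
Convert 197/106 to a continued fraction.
[1; 1, 6, 15]

Euclidean algorithm steps:
197 = 1 × 106 + 91
106 = 1 × 91 + 15
91 = 6 × 15 + 1
15 = 15 × 1 + 0
Continued fraction: [1; 1, 6, 15]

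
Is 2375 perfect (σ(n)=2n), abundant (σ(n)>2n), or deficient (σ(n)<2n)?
deficient

Proper divisors of 2375: sum = 1 + 5 + 19 + 25 + 95 + 125 + 475 = 745
Since 745 < 2375, 2375 is deficient.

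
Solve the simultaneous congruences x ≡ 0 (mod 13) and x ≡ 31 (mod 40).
351

Using Chinese Remainder Theorem:
M = 13 × 40 = 520
M1 = 40, M2 = 13
y1 = 40^(-1) mod 13 = 1
y2 = 13^(-1) mod 40 = 37
x = (0×40×1 + 31×13×37) mod 520 = 351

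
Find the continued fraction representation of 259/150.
[1; 1, 2, 1, 1, 1, 13]

Euclidean algorithm steps:
259 = 1 × 150 + 109
150 = 1 × 109 + 41
109 = 2 × 41 + 27
41 = 1 × 27 + 14
27 = 1 × 14 + 13
14 = 1 × 13 + 1
13 = 13 × 1 + 0
Continued fraction: [1; 1, 2, 1, 1, 1, 13]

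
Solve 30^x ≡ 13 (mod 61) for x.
20

Baby-step giant-step with step n = ⌈√61⌉ = 8.
Baby steps 30^j mod 61 (j:value) for j=0..7: 0:1, 1:30, 2:46, 3:38, 4:42, 5:40, 6:41, 7:10.
Giant-step multiplier: 30^(-8) ≡ 30^(60-8) = 30^52 ≡ 12 (mod 61).
Giant steps γ_i = 13·12^i mod 61: γ_0=13, γ_1=34, γ_2=42 (in table at j=4).
x = i·n + j = 2·8 + 4 = 20.
Check: 30^20 ≡ 13 (mod 61).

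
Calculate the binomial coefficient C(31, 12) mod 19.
1

Using Lucas' theorem:
Write n=31 and k=12 in base 19:
n in base 19: [1, 12]
k in base 19: [0, 12]
C(31,12) mod 19 = ∏ C(n_i, k_i) mod 19
Digit binomials (mod 19): C(1,0) = 1; C(12,12) = 1
Product: 1 × 1 = 1 ≡ 1 (mod 19)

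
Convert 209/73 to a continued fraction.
[2; 1, 6, 3, 3]

Euclidean algorithm steps:
209 = 2 × 73 + 63
73 = 1 × 63 + 10
63 = 6 × 10 + 3
10 = 3 × 3 + 1
3 = 3 × 1 + 0
Continued fraction: [2; 1, 6, 3, 3]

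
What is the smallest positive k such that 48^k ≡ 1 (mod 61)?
6

61 is prime, so ord(48) divides φ(61) = 60.
Divisors of 60: 1, 2, 3, 4, 5, 6, 10, 12, 15, 20, 30, 60.
Repeated squaring: 48^1 ≡ 48, 48^2 ≡ 47, 48^4 ≡ 13, 48^8 ≡ 47, 48^16 ≡ 13, 48^32 ≡ 47 (mod 61).
Test 48^d mod 61 for each divisor d in increasing order:
48^1 ≡ 48
48^2 ≡ 47
48^3 = 48^2·48^1 ≡ 60
48^4 ≡ 13
48^5 = 48^4·48^1 ≡ 14
48^6 = 48^4·48^2 ≡ 1  ← first divisor giving 1
The order is 6.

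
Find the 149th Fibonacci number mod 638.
353

Matrix identity: Q^n = [[F_(n+1), F_n], [F_n, F_(n-1)]] with Q = [[1,1],[1,0]].
n = 149 = 10010101₂. Square-and-multiply, entries mod 638:
Q^1 = [[1,1],[1,0]]
Q^2 = (Q^1)² = [[2,1],[1,1]]
Q^4 = (Q^2)² = [[5,3],[3,2]]
Q^9 = (Q^4)²·Q = [[55,34],[34,21]]
Q^18 = (Q^9)² = [[353,32],[32,321]]
Q^37 = (Q^18)²·Q = [[461,585],[585,514]]
Q^74 = (Q^37)² = [[324,3],[3,321]]
Q^149 = (Q^74)²·Q = [[374,353],[353,21]]
F_149 mod 638 = Q^149[0][1] = 353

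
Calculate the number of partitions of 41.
44583

p(n) counts ways to write n as a sum of positive integers (order ignored).
Euler's pentagonal recurrence: p(k) = p(k-1) + p(k-2) - p(k-5) - p(k-7) + p(k-12) + p(k-15) - ... (offsets j(3j∓1)/2, signs ++--, p(0)=1, p(<0)=0).
DP table for k = 0..40: p(0)=1, p(1)=1, p(2)=2, p(3)=3, p(4)=5, p(5)=7, p(6)=11, p(7)=15, p(8)=22, p(9)=30, p(10)=42, p(11)=56, p(12)=77, p(13)=101, p(14)=135, p(15)=176, p(16)=231, p(17)=297, p(18)=385, p(19)=490, p(20)=627, p(21)=792, p(22)=1002, p(23)=1255, p(24)=1575, p(25)=1958, p(26)=2436, p(27)=3010, p(28)=3718, p(29)=4565, p(30)=5604, p(31)=6842, p(32)=8349, p(33)=10143, p(34)=12310, p(35)=14883, p(36)=17977, p(37)=21637, p(38)=26015, p(39)=31185, p(40)=37338.
Final step: p(41) = p(40) + p(39) - p(36) - p(34) + p(29) + p(26) - p(19) - p(15) + p(6) + p(1)
= 37338 + 31185 - 17977 - 12310 + 4565 + 2436 - 490 - 176 + 11 + 1
= 44583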